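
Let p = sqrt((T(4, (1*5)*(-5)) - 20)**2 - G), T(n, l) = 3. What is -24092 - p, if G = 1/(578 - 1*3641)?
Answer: -24092 - 2*sqrt(677848026)/3063 ≈ -24109.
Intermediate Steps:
G = -1/3063 (G = 1/(578 - 3641) = 1/(-3063) = -1/3063 ≈ -0.00032648)
p = 2*sqrt(677848026)/3063 (p = sqrt((3 - 20)**2 - 1*(-1/3063)) = sqrt((-17)**2 + 1/3063) = sqrt(289 + 1/3063) = sqrt(885208/3063) = 2*sqrt(677848026)/3063 ≈ 17.000)
-24092 - p = -24092 - 2*sqrt(677848026)/3063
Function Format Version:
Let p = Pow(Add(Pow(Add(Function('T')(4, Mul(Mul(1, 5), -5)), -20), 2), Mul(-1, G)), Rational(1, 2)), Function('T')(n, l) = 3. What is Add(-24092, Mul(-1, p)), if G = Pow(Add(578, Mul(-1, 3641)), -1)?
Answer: Add(-24092, Mul(Rational(-2, 3063), Pow(677848026, Rational(1, 2)))) ≈ -24109.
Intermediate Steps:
G = Rational(-1, 3063) (G = Pow(Add(578, -3641), -1) = Pow(-3063, -1) = Rational(-1, 3063) ≈ -0.00032648)
p = Mul(Rational(2, 3063), Pow(677848026, Rational(1, 2))) (p = Pow(Add(Pow(Add(3, -20), 2), Mul(-1, Rational(-1, 3063))), Rational(1, 2)) = Pow(Add(Pow(-17, 2), Rational(1, 3063)), Rational(1, 2)) = Pow(Add(289, Rational(1, 3063)), Rational(1, 2)) = Pow(Rational(885208, 3063), Rational(1, 2)) = Mul(Rational(2, 3063), Pow(677848026, Rational(1, 2))) ≈ 17.000)
Add(-24092, Mul(-1, p)) = Add(-24092, Mul(-1, Mul(Rational(2, 3063), Pow(677848026, Rational(1, 2))))) = Add(-24092, Mul(Rational(-2, 3063), Pow(677848026, Rational(1, 2))))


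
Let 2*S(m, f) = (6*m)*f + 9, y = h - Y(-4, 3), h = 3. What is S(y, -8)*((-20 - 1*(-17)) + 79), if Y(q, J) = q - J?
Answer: -17898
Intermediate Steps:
y = 10 (y = 3 - (-4 - 1*3) = 3 - (-4 - 3) = 3 - 1*(-7) = 3 + 7 = 10)
S(m, f) = 9/2 + 3*f*m (S(m, f) = ((6*m)*f + 9)/2 = (6*f*m + 9)/2 = (9 + 6*f*m)/2 = 9/2 + 3*f*m)
S(y, -8)*((-20 - 1*(-17)) + 79) = (9/2 + 3*(-8)*10)*((-20 - 1*(-17)) + 79) = (9/2 - 240)*((-20 + 17) + 79) = -471*(-3 + 79)/2 = -471/2*76 = -17898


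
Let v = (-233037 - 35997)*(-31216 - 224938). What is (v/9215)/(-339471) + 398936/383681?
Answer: -8397694215721892/400080199300155 ≈ -20.990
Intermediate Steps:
v = 68914135236 (v = -269034*(-256154) = 68914135236)
(v/9215)/(-339471) + 398936/383681 = (68914135236/9215)/(-339471) + 398936/383681 = (68914135236*(1/9215))*(-1/339471) + 398936*(1/383681) = (68914135236/9215)*(-1/339471) + 398936/383681 = -22971378412/1042741755 + 398936/383681 = -8397694215721892/400080199300155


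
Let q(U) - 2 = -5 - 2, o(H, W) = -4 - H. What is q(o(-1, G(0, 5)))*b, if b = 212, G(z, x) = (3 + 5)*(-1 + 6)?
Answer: -1060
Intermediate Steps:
G(z, x) = 40 (G(z, x) = 8*5 = 40)
q(U) = -5 (q(U) = 2 + (-5 - 2) = 2 - 7 = -5)
q(o(-1, G(0, 5)))*b = -5*212 = -1060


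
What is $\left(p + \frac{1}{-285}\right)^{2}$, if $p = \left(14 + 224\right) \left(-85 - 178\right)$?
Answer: $\frac{318240303382681}{81225} \approx 3.918 \cdot 10^{9}$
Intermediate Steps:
$p = -62594$ ($p = 238 \left(-263\right) = -62594$)
$\left(p + \frac{1}{-285}\right)^{2} = \left(-62594 + \frac{1}{-285}\right)^{2} = \left(-62594 - \frac{1}{285}\right)^{2} = \left(- \frac{17839291}{285}\right)^{2} = \frac{318240303382681}{81225}$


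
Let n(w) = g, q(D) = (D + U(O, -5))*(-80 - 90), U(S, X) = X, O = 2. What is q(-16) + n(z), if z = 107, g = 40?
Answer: 3610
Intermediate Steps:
q(D) = 850 - 170*D (q(D) = (D - 5)*(-80 - 90) = (-5 + D)*(-170) = 850 - 170*D)
n(w) = 40
q(-16) + n(z) = (850 - 170*(-16)) + 40 = (850 + 2720) + 40 = 3570 + 40 = 3610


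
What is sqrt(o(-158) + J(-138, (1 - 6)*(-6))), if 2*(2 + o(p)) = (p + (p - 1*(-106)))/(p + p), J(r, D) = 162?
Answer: sqrt(4002535)/158 ≈ 12.662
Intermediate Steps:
o(p) = -2 + (106 + 2*p)/(4*p) (o(p) = -2 + ((p + (p - 1*(-106)))/(p + p))/2 = -2 + ((p + (p + 106))/((2*p)))/2 = -2 + ((p + (106 + p))*(1/(2*p)))/2 = -2 + ((106 + 2*p)*(1/(2*p)))/2 = -2 + ((106 + 2*p)/(2*p))/2 = -2 + (106 + 2*p)/(4*p))
sqrt(o(-158) + J(-138, (1 - 6)*(-6))) = sqrt((1/2)*(53 - 3*(-158))/(-158) + 162) = sqrt((1/2)*(-1/158)*(53 + 474) + 162) = sqrt((1/2)*(-1/158)*527 + 162) = sqrt(-527/316 + 162) = sqrt(50665/316) = sqrt(4002535)/158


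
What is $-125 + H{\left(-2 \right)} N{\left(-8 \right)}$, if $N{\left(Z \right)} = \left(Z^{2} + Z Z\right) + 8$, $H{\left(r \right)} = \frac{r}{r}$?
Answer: $11$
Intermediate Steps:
$H{\left(r \right)} = 1$
$N{\left(Z \right)} = 8 + 2 Z^{2}$ ($N{\left(Z \right)} = \left(Z^{2} + Z^{2}\right) + 8 = 2 Z^{2} + 8 = 8 + 2 Z^{2}$)
$-125 + H{\left(-2 \right)} N{\left(-8 \right)} = -125 + 1 \left(8 + 2 \left(-8\right)^{2}\right) = -125 + 1 \left(8 + 2 \cdot 64\right) = -125 + 1 \left(8 + 128\right) = -125 + 1 \cdot 136 = -125 + 136 = 11$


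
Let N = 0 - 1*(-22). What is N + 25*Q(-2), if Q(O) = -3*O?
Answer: 172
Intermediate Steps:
N = 22 (N = 0 + 22 = 22)
N + 25*Q(-2) = 22 + 25*(-3*(-2)) = 22 + 25*6 = 22 + 150 = 172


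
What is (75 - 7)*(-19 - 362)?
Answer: -25908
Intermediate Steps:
(75 - 7)*(-19 - 362) = 68*(-381) = -25908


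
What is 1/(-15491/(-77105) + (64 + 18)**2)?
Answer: 11015/74067073 ≈ 0.00014872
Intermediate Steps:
1/(-15491/(-77105) + (64 + 18)**2) = 1/(-15491*(-1/77105) + 82**2) = 1/(2213/11015 + 6724) = 1/(74067073/11015) = 11015/74067073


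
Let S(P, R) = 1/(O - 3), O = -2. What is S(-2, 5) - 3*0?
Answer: -1/5 ≈ -0.20000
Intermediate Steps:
S(P, R) = -1/5 (S(P, R) = 1/(-2 - 3) = 1/(-5) = -1/5)
S(-2, 5) - 3*0 = -1/5 - 3*0 = -1/5 + 0 = -1/5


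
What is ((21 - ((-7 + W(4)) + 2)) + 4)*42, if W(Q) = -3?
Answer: 1386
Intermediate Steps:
((21 - ((-7 + W(4)) + 2)) + 4)*42 = ((21 - ((-7 - 3) + 2)) + 4)*42 = ((21 - (-10 + 2)) + 4)*42 = ((21 - 1*(-8)) + 4)*42 = ((21 + 8) + 4)*42 = (29 + 4)*42 = 33*42 = 1386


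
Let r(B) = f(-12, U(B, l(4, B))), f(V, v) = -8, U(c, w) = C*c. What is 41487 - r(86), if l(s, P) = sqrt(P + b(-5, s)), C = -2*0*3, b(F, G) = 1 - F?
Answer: 41495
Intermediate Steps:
C = 0 (C = 0*3 = 0)
l(s, P) = sqrt(6 + P) (l(s, P) = sqrt(P + (1 - 1*(-5))) = sqrt(P + (1 + 5)) = sqrt(P + 6) = sqrt(6 + P))
U(c, w) = 0 (U(c, w) = 0*c = 0)
r(B) = -8
41487 - r(86) = 41487 - 1*(-8) = 41487 + 8 = 41495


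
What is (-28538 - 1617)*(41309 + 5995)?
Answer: -1426452120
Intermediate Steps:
(-28538 - 1617)*(41309 + 5995) = -30155*47304 = -1426452120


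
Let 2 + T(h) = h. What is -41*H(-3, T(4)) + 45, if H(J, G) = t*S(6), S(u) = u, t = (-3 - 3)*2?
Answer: 2997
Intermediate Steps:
T(h) = -2 + h
t = -12 (t = -6*2 = -12)
H(J, G) = -72 (H(J, G) = -12*6 = -72)
-41*H(-3, T(4)) + 45 = -41*(-72) + 45 = 2952 + 45 = 2997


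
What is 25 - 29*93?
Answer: -2672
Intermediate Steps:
25 - 29*93 = 25 - 2697 = -2672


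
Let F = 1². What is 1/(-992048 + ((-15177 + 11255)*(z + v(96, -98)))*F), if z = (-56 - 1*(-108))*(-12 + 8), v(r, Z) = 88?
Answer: -1/521408 ≈ -1.9179e-6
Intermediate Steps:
F = 1
z = -208 (z = (-56 + 108)*(-4) = 52*(-4) = -208)
1/(-992048 + ((-15177 + 11255)*(z + v(96, -98)))*F) = 1/(-992048 + ((-15177 + 11255)*(-208 + 88))*1) = 1/(-992048 - 3922*(-120)*1) = 1/(-992048 + 470640*1) = 1/(-992048 + 470640) = 1/(-521408) = -1/521408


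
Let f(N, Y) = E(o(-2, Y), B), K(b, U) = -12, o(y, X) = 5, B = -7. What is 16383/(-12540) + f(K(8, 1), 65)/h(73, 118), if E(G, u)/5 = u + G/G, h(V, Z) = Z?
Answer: -384899/246620 ≈ -1.5607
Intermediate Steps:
E(G, u) = 5 + 5*u (E(G, u) = 5*(u + G/G) = 5*(u + 1) = 5*(1 + u) = 5 + 5*u)
f(N, Y) = -30 (f(N, Y) = 5 + 5*(-7) = 5 - 35 = -30)
16383/(-12540) + f(K(8, 1), 65)/h(73, 118) = 16383/(-12540) - 30/118 = 16383*(-1/12540) - 30*1/118 = -5461/4180 - 15/59 = -384899/246620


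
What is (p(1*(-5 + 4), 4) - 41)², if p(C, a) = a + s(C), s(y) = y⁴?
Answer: 1296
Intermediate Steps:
p(C, a) = a + C⁴
(p(1*(-5 + 4), 4) - 41)² = ((4 + (1*(-5 + 4))⁴) - 41)² = ((4 + (1*(-1))⁴) - 41)² = ((4 + (-1)⁴) - 41)² = ((4 + 1) - 41)² = (5 - 41)² = (-36)² = 1296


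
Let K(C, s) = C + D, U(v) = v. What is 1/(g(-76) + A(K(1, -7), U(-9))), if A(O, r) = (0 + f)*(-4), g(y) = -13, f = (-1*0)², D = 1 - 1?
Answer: -1/13 ≈ -0.076923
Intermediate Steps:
D = 0
K(C, s) = C (K(C, s) = C + 0 = C)
f = 0 (f = 0² = 0)
A(O, r) = 0 (A(O, r) = (0 + 0)*(-4) = 0*(-4) = 0)
1/(g(-76) + A(K(1, -7), U(-9))) = 1/(-13 + 0) = 1/(-13) = -1/13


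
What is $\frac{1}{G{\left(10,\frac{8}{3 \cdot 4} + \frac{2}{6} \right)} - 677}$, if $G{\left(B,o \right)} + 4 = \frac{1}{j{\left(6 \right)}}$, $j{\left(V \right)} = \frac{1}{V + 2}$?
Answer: $- \frac{1}{673} \approx -0.0014859$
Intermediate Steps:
$j{\left(V \right)} = \frac{1}{2 + V}$
$G{\left(B,o \right)} = 4$ ($G{\left(B,o \right)} = -4 + \frac{1}{\frac{1}{2 + 6}} = -4 + \frac{1}{\frac{1}{8}} = -4 + 8 = 4$)
$\frac{1}{G{\left(10,\frac{8}{3 \cdot 4} + \frac{2}{6} \right)} - 677} = \frac{1}{4 - 677} = \frac{1}{-673} = - \frac{1}{673}$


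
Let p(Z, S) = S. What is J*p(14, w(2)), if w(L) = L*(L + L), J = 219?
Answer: 1752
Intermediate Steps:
w(L) = 2*L² (w(L) = L*(2*L) = 2*L²)
J*p(14, w(2)) = 219*(2*2²) = 219*(2*4) = 219*8 = 1752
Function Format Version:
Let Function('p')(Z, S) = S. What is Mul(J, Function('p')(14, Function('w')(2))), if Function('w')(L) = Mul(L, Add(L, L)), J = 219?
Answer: 1752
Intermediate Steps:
Function('w')(L) = Mul(2, Pow(L, 2)) (Function('w')(L) = Mul(L, Mul(2, L)) = Mul(2, Pow(L, 2)))
Mul(J, Function('p')(14, Function('w')(2))) = Mul(219, Mul(2, Pow(2, 2))) = Mul(219, Mul(2, 4)) = Mul(219, 8) = 1752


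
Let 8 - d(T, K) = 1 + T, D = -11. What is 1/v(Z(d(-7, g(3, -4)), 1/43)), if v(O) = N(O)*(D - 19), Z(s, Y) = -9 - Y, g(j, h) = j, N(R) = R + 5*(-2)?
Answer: 43/24540 ≈ 0.0017522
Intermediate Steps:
N(R) = -10 + R (N(R) = R - 10 = -10 + R)
d(T, K) = 7 - T (d(T, K) = 8 - (1 + T) = 8 + (-1 - T) = 7 - T)
v(O) = 300 - 30*O (v(O) = (-10 + O)*(-11 - 19) = (-10 + O)*(-30) = 300 - 30*O)
1/v(Z(d(-7, g(3, -4)), 1/43)) = 1/(300 - 30*(-9 - 1/43)) = 1/(300 - 30*(-388/43)) = 1/(300 + 11640/43) = 1/(24540/43) = 43/24540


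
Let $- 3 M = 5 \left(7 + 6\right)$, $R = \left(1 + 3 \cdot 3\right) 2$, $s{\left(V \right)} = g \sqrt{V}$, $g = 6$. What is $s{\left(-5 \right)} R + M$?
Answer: $- \frac{65}{3} + 120 i \sqrt{5} \approx -21.667 + 268.33 i$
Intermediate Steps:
$s{\left(V \right)} = 6 \sqrt{V}$
$R = 20$ ($R = \left(1 + 9\right) 2 = 10 \cdot 2 = 20$)
$M = - \frac{65}{3}$ ($M = - \frac{5 \left(7 + 6\right)}{3} = - \frac{5 \cdot 13}{3} = \left(- \frac{1}{3}\right) 65 = - \frac{65}{3} \approx -21.667$)
$s{\left(-5 \right)} R + M = 6 \sqrt{-5} \cdot 20 - \frac{65}{3} = 6 i \sqrt{5} \cdot 20 - \frac{65}{3} = 120 i \sqrt{5} - \frac{65}{3} = - \frac{65}{3} + 120 i \sqrt{5}$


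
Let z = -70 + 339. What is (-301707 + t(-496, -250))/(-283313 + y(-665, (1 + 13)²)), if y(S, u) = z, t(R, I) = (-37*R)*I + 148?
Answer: 1629853/94348 ≈ 17.275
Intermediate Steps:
z = 269
t(R, I) = 148 - 37*I*R (t(R, I) = -37*I*R + 148 = 148 - 37*I*R)
y(S, u) = 269
(-301707 + t(-496, -250))/(-283313 + y(-665, (1 + 13)²)) = (-301707 + (148 - 37*(-250)*(-496)))/(-283313 + 269) = (-301707 + (148 - 4588000))/(-283044) = (-301707 - 4587852)*(-1/283044) = -4889559*(-1/283044) = 1629853/94348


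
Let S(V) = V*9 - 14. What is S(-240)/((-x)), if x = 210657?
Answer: 2174/210657 ≈ 0.010320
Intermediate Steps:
S(V) = -14 + 9*V (S(V) = 9*V - 14 = -14 + 9*V)
S(-240)/((-x)) = (-14 + 9*(-240))/((-1*210657)) = (-14 - 2160)/(-210657) = -2174*(-1/210657) = 2174/210657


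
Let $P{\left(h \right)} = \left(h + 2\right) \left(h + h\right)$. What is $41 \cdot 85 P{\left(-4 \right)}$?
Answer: $55760$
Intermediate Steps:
$P{\left(h \right)} = 2 h \left(2 + h\right)$ ($P{\left(h \right)} = \left(2 + h\right) 2 h = 2 h \left(2 + h\right)$)
$41 \cdot 85 P{\left(-4 \right)} = 41 \cdot 85 \cdot 2 \left(-4\right) \left(2 - 4\right) = 3485 \cdot 2 \left(-4\right) \left(-2\right) = 3485 \cdot 16 = 55760$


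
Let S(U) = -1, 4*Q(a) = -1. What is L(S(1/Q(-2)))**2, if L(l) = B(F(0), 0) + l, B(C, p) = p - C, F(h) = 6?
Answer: 49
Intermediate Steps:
Q(a) = -1/4 (Q(a) = (1/4)*(-1) = -1/4)
L(l) = -6 + l (L(l) = (0 - 1*6) + l = (0 - 6) + l = -6 + l)
L(S(1/Q(-2)))**2 = (-6 - 1)**2 = (-7)**2 = 49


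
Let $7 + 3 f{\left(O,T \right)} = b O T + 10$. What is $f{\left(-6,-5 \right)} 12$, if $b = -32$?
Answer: $-3828$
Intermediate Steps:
$f{\left(O,T \right)} = 1 - \frac{32 O T}{3}$ ($f{\left(O,T \right)} = - \frac{7}{3} + \frac{- 32 O T + 10}{3} = - \frac{7}{3} + \frac{10 - 32 O T}{3} = - \frac{7}{3} - \left(- \frac{10}{3} + \frac{32 O T}{3}\right) = 1 - \frac{32 O T}{3}$)
$f{\left(-6,-5 \right)} 12 = \left(1 - \left(-64\right) \left(-5\right)\right) 12 = \left(1 - 320\right) 12 = \left(-319\right) 12 = -3828$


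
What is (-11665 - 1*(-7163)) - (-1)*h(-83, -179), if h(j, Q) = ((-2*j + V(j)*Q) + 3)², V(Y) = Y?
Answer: 225776174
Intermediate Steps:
h(j, Q) = (3 - 2*j + Q*j)² (h(j, Q) = ((-2*j + j*Q) + 3)² = ((-2*j + Q*j) + 3)² = (3 - 2*j + Q*j)²)
(-11665 - 1*(-7163)) - (-1)*h(-83, -179) = (-11665 - 1*(-7163)) - (-1)*(3 - 2*(-83) - 179*(-83))² = (-11665 + 7163) - (-1)*(3 + 166 + 14857)² = -4502 - (-1)*15026² = -4502 - (-1)*225780676 = -4502 - 1*(-225780676) = -4502 + 225780676 = 225776174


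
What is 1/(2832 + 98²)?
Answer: 1/12436 ≈ 8.0412e-5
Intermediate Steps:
1/(2832 + 98²) = 1/(2832 + 9604) = 1/12436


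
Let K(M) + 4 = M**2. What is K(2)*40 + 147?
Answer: 147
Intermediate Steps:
K(M) = -4 + M**2
K(2)*40 + 147 = (-4 + 2**2)*40 + 147 = (-4 + 4)*40 + 147 = 0*40 + 147 = 0 + 147 = 147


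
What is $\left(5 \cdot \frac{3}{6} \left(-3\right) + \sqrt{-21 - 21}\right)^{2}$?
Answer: $\frac{57}{4} - 15 i \sqrt{42} \approx 14.25 - 97.211 i$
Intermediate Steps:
$\left(5 \cdot \frac{3}{6} \left(-3\right) + \sqrt{-21 - 21}\right)^{2} = \left(5 \cdot 3 \cdot \frac{1}{6} \left(-3\right) + \sqrt{-42}\right)^{2} = \left(5 \cdot \frac{1}{2} \left(-3\right) + i \sqrt{42}\right)^{2} = \left(\frac{5}{2} \left(-3\right) + i \sqrt{42}\right)^{2} = \left(- \frac{15}{2} + i \sqrt{42}\right)^{2}$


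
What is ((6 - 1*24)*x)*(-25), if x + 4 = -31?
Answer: -15750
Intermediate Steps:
x = -35 (x = -4 - 31 = -35)
((6 - 1*24)*x)*(-25) = ((6 - 1*24)*(-35))*(-25) = ((6 - 24)*(-35))*(-25) = -18*(-35)*(-25) = 630*(-25) = -15750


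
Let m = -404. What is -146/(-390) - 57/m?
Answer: 40607/78780 ≈ 0.51545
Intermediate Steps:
-146/(-390) - 57/m = -146/(-390) - 57/(-404) = -146*(-1/390) - 57*(-1/404) = 73/195 + 57/404 = 40607/78780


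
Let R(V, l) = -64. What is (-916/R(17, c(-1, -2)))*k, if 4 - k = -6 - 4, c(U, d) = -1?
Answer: 1603/8 ≈ 200.38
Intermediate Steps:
k = 14 (k = 4 - (-6 - 4) = 4 - 1*(-10) = 4 + 10 = 14)
(-916/R(17, c(-1, -2)))*k = -916/(-64)*14 = -916*(-1/64)*14 = (229/16)*14 = 1603/8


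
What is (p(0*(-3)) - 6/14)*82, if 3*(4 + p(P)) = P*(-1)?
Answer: -2542/7 ≈ -363.14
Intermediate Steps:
p(P) = -4 - P/3 (p(P) = -4 + (P*(-1))/3 = -4 + (-P)/3 = -4 - P/3)
(p(0*(-3)) - 6/14)*82 = ((-4 - 0*(-3)) - 6/14)*82 = ((-4 - 1/3*0) + (1/14)*(-6))*82 = ((-4 + 0) - 3/7)*82 = (-4 - 3/7)*82 = -31/7*82 = -2542/7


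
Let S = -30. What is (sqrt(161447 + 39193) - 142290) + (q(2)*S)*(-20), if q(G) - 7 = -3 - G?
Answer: -141090 + 8*sqrt(3135) ≈ -1.4064e+5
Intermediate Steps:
q(G) = 4 - G (q(G) = 7 + (-3 - G) = 4 - G)
(sqrt(161447 + 39193) - 142290) + (q(2)*S)*(-20) = (sqrt(161447 + 39193) - 142290) + ((4 - 1*2)*(-30))*(-20) = (sqrt(200640) - 142290) + ((4 - 2)*(-30))*(-20) = (8*sqrt(3135) - 142290) + (2*(-30))*(-20) = (-142290 + 8*sqrt(3135)) - 60*(-20) = (-142290 + 8*sqrt(3135)) + 1200 = -141090 + 8*sqrt(3135)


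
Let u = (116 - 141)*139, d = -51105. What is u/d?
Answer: 695/10221 ≈ 0.067997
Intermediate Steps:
u = -3475 (u = -25*139 = -3475)
u/d = -3475/(-51105) = -3475*(-1/51105) = 695/10221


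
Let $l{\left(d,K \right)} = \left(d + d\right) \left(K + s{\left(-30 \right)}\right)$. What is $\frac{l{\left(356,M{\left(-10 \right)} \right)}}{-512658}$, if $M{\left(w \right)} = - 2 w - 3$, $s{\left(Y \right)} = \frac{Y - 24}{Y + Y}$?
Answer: $- \frac{31862}{1281645} \approx -0.02486$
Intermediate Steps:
$s{\left(Y \right)} = \frac{-24 + Y}{2 Y}$
$M{\left(w \right)} = -3 - 2 w$
$l{\left(d,K \right)} = 2 d \left(\frac{9}{10} + K\right)$ ($l{\left(d,K \right)} = \left(d + d\right) \left(K + \frac{-24 - 30}{2 \left(-30\right)}\right) = 2 d \left(K + \frac{1}{2} \left(- \frac{1}{30}\right) \left(-54\right)\right) = 2 d \left(K + \frac{9}{10}\right) = 2 d \left(\frac{9}{10} + K\right)$)
$\frac{l{\left(356,M{\left(-10 \right)} \right)}}{-512658} = \frac{\frac{1}{5} \cdot 356 \left(9 + 10 \left(-3 - -20\right)\right)}{-512658} = \frac{1}{5} \cdot 356 \left(9 + 10 \left(-3 + 20\right)\right) \left(- \frac{1}{512658}\right) = \frac{1}{5} \cdot 356 \left(9 + 10 \cdot 17\right) \left(- \frac{1}{512658}\right) = \frac{1}{5} \cdot 356 \left(9 + 170\right) \left(- \frac{1}{512658}\right) = \frac{1}{5} \cdot 356 \cdot 179 \left(- \frac{1}{512658}\right) = \frac{63724}{5} \left(- \frac{1}{512658}\right) = - \frac{31862}{1281645}$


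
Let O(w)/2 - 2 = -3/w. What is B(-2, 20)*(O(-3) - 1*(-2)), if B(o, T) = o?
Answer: -16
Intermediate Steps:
O(w) = 4 - 6/w (O(w) = 4 + 2*(-3/w) = 4 - 6/w)
B(-2, 20)*(O(-3) - 1*(-2)) = -2*((4 - 6/(-3)) - 1*(-2)) = -2*((4 - 6*(-1/3)) + 2) = -2*((4 + 2) + 2) = -2*(6 + 2) = -2*8 = -16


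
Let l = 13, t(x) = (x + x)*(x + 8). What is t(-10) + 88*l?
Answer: 1184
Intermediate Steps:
t(x) = 2*x*(8 + x) (t(x) = (2*x)*(8 + x) = 2*x*(8 + x))
t(-10) + 88*l = 2*(-10)*(8 - 10) + 88*13 = 2*(-10)*(-2) + 1144 = 40 + 1144 = 1184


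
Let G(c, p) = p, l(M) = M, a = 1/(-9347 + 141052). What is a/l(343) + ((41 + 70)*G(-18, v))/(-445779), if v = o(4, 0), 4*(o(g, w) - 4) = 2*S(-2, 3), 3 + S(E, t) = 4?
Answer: -5014305403/4475107523530 ≈ -0.0011205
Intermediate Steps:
a = 1/131705 ≈ 7.5927e-6
S(E, t) = 1 (S(E, t) = -3 + 4 = 1)
o(g, w) = 9/2 (o(g, w) = 4 + (2*1)/4 = 4 + (¼)*2 = 4 + ½ = 9/2)
v = 9/2 ≈ 4.5000
a/l(343) + ((41 + 70)*G(-18, v))/(-445779) = (1/131705)/343 + ((41 + 70)*(9/2))/(-445779) = (1/131705)*(1/343) + (111*(9/2))*(-1/445779) = 1/45174815 + (999/2)*(-1/445779) = 1/45174815 - 111/99062 = -5014305403/4475107523530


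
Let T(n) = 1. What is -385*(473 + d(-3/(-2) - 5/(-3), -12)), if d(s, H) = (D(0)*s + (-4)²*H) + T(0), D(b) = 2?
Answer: -333025/3 ≈ -1.1101e+5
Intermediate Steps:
d(s, H) = 1 + 2*s + 16*H (d(s, H) = (2*s + (-4)²*H) + 1 = (2*s + 16*H) + 1 = 1 + 2*s + 16*H)
-385*(473 + d(-3/(-2) - 5/(-3), -12)) = -385*(473 + (1 + 2*(-3/(-2) - 5/(-3)) + 16*(-12))) = -385*(473 + (1 + 2*(-3*(-½) - 5*(-⅓)) - 192)) = -385*(473 + (1 + 2*(3/2 + 5/3) - 192)) = -385*(473 + (1 + 2*(19/6) - 192)) = -385*(473 + (1 + 19/3 - 192)) = -385*(473 - 554/3) = -385*865/3 = -333025/3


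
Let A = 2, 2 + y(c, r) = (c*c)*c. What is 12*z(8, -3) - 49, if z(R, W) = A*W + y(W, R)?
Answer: -469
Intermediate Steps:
y(c, r) = -2 + c³ (y(c, r) = -2 + (c*c)*c = -2 + c²*c = -2 + c³)
z(R, W) = -2 + W³ + 2*W (z(R, W) = 2*W + (-2 + W³) = -2 + W³ + 2*W)
12*z(8, -3) - 49 = 12*(-2 + (-3)³ + 2*(-3)) - 49 = 12*(-2 - 27 - 6) - 49 = 12*(-35) - 49 = -420 - 49 = -469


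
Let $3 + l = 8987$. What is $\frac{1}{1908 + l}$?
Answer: $\frac{1}{10892} \approx 9.181 \cdot 10^{-5}$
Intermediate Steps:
$l = 8984$ ($l = -3 + 8987 = 8984$)
$\frac{1}{1908 + l} = \frac{1}{1908 + 8984} = \frac{1}{10892}$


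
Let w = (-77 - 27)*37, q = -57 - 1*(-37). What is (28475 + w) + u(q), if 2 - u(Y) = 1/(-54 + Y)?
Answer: 1822547/74 ≈ 24629.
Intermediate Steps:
q = -20 (q = -57 + 37 = -20)
u(Y) = 2 - 1/(-54 + Y)
w = -3848 (w = -104*37 = -3848)
(28475 + w) + u(q) = (28475 - 3848) + (-109 + 2*(-20))/(-54 - 20) = 24627 + (-109 - 40)/(-74) = 24627 - 1/74*(-149) = 24627 + 149/74 = 1822547/74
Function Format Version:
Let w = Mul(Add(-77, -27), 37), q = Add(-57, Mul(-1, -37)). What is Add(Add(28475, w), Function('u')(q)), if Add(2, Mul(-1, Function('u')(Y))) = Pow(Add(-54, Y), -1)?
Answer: Rational(1822547, 74) ≈ 24629.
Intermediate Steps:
q = -20 (q = Add(-57, 37) = -20)
Function('u')(Y) = Add(2, Mul(-1, Pow(Add(-54, Y), -1)))
w = -3848 (w = Mul(-104, 37) = -3848)
Add(Add(28475, w), Function('u')(q)) = Add(Add(28475, -3848), Mul(Pow(Add(-54, -20), -1), Add(-109, Mul(2, -20)))) = Add(24627, Mul(Pow(-74, -1), Add(-109, -40))) = Add(24627, Mul(Rational(-1, 74), -149)) = Add(24627, Rational(149, 74)) = Rational(1822547, 74)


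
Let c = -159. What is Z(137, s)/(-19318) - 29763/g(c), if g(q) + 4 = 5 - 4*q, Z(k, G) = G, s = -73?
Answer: -44224241/946582 ≈ -46.720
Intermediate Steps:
g(q) = 1 - 4*q (g(q) = -4 + (5 - 4*q) = 1 - 4*q)
Z(137, s)/(-19318) - 29763/g(c) = -73/(-19318) - 29763/(1 - 4*(-159)) = -73*(-1/19318) - 29763/(1 + 636) = 73/19318 - 29763/637 = -44224241/946582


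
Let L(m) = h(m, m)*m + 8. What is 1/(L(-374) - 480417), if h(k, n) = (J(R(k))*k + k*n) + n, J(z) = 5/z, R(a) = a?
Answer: -1/52656027 ≈ -1.8991e-8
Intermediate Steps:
h(k, n) = 5 + n + k*n (h(k, n) = ((5/k)*k + k*n) + n = (5 + k*n) + n = 5 + n + k*n)
L(m) = 8 + m*(5 + m + m²) (L(m) = (5 + m + m*m)*m + 8 = (5 + m + m²)*m + 8 = m*(5 + m + m²) + 8 = 8 + m*(5 + m + m²))
1/(L(-374) - 480417) = 1/((8 - 374*(5 - 374 + (-374)²)) - 480417) = 1/((8 - 374*(5 - 374 + 139876)) - 480417) = 1/((8 - 374*139507) - 480417) = 1/((8 - 52175618) - 480417) = 1/(-52175610 - 480417) = 1/(-52656027) = -1/52656027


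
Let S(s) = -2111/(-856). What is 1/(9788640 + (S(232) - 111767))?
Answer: 856/8283405399 ≈ 1.0334e-7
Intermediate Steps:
S(s) = 2111/856 (S(s) = -2111*(-1/856) = 2111/856)
1/(9788640 + (S(232) - 111767)) = 1/(9788640 + (2111/856 - 111767)) = 1/(9788640 - 95670441/856) = 1/(8283405399/856) = 856/8283405399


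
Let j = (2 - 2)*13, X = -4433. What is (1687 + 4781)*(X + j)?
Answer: -28672644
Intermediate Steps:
j = 0 (j = 0*13 = 0)
(1687 + 4781)*(X + j) = (1687 + 4781)*(-4433 + 0) = 6468*(-4433) = -28672644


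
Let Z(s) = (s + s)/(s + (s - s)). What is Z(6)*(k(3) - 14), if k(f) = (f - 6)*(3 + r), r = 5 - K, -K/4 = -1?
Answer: -52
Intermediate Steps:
K = 4 (K = -4*(-1) = 4)
r = 1 (r = 5 - 1*4 = 5 - 4 = 1)
Z(s) = 2 (Z(s) = (2*s)/(s + 0) = (2*s)/s = 2)
k(f) = -24 + 4*f (k(f) = (f - 6)*(3 + 1) = (-6 + f)*4 = -24 + 4*f)
Z(6)*(k(3) - 14) = 2*((-24 + 4*3) - 14) = 2*((-24 + 12) - 14) = 2*(-12 - 14) = 2*(-26) = -52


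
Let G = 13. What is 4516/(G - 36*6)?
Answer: -4516/203 ≈ -22.246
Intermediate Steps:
4516/(G - 36*6) = 4516/(13 - 36*6) = 4516/(13 - 216) = 4516/(-203) = 4516*(-1/203) = -4516/203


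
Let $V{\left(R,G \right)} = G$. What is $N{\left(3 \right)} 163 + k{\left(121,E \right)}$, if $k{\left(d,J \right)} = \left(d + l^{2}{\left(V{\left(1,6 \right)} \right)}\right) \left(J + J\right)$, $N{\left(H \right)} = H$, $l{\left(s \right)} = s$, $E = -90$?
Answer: $-27771$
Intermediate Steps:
$k{\left(d,J \right)} = 2 J \left(36 + d\right)$ ($k{\left(d,J \right)} = \left(d + 6^{2}\right) \left(J + J\right) = \left(d + 36\right) 2 J = \left(36 + d\right) 2 J = 2 J \left(36 + d\right)$)
$N{\left(3 \right)} 163 + k{\left(121,E \right)} = 3 \cdot 163 + 2 \left(-90\right) \left(36 + 121\right) = 489 + 2 \left(-90\right) 157 = 489 - 28260 = -27771$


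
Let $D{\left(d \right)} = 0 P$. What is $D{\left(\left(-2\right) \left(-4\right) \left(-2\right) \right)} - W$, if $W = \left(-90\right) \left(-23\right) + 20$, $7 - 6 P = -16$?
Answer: $-2090$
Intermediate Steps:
$P = \frac{23}{6}$ ($P = \frac{7}{6} - - \frac{8}{3} = \frac{7}{6} + \frac{8}{3} = \frac{23}{6} \approx 3.8333$)
$D{\left(d \right)} = 0$ ($D{\left(d \right)} = 0 \cdot \frac{23}{6} = 0$)
$W = 2090$ ($W = 2070 + 20 = 2090$)
$D{\left(\left(-2\right) \left(-4\right) \left(-2\right) \right)} - W = 0 - 2090 = -2090$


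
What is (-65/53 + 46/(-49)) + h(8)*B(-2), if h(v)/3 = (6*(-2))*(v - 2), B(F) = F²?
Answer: -2249431/2597 ≈ -866.17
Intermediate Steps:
h(v) = 72 - 36*v (h(v) = 3*((6*(-2))*(v - 2)) = 3*(-12*(-2 + v)) = 3*(24 - 12*v) = 72 - 36*v)
(-65/53 + 46/(-49)) + h(8)*B(-2) = (-65/53 + 46/(-49)) + (72 - 36*8)*(-2)² = (-65*1/53 + 46*(-1/49)) + (72 - 288)*4 = (-65/53 - 46/49) - 216*4 = -5623/2597 - 864 = -2249431/2597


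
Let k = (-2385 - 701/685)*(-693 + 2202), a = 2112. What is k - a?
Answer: -2467795554/685 ≈ -3.6026e+6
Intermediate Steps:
k = -2466348834/685 (k = (-2385 - 701*1/685)*1509 = (-2385 - 701/685)*1509 = -1634426/685*1509 = -2466348834/685 ≈ -3.6005e+6)
k - a = -2466348834/685 - 1*2112 = -2466348834/685 - 2112 = -2467795554/685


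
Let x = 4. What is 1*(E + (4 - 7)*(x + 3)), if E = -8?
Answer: -29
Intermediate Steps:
1*(E + (4 - 7)*(x + 3)) = 1*(-8 + (4 - 7)*(4 + 3)) = 1*(-8 - 3*7) = 1*(-8 - 21) = 1*(-29) = -29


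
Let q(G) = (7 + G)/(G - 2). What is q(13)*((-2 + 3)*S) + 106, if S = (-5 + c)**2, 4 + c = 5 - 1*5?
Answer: 2786/11 ≈ 253.27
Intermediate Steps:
q(G) = (7 + G)/(-2 + G)
c = -4 (c = -4 + (5 - 1*5) = -4 + (5 - 5) = -4 + 0 = -4)
S = 81 (S = (-5 - 4)**2 = (-9)**2 = 81)
q(13)*((-2 + 3)*S) + 106 = ((7 + 13)/(-2 + 13))*((-2 + 3)*81) + 106 = (20/11)*(1*81) + 106 = ((1/11)*20)*81 + 106 = (20/11)*81 + 106 = 1620/11 + 106 = 2786/11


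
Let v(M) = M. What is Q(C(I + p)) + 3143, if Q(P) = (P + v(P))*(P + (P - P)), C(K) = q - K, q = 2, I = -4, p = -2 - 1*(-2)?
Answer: 3215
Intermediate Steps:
p = 0 (p = -2 + 2 = 0)
C(K) = 2 - K
Q(P) = 2*P² (Q(P) = (P + P)*(P + (P - P)) = (2*P)*(P + 0) = (2*P)*P = 2*P²)
Q(C(I + p)) + 3143 = 2*(2 - (-4 + 0))² + 3143 = 2*(2 - 1*(-4))² + 3143 = 2*(2 + 4)² + 3143 = 2*6² + 3143 = 2*36 + 3143 = 72 + 3143 = 3215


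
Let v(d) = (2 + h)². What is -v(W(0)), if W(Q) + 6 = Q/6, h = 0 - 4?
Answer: -4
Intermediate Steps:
h = -4
W(Q) = -6 + Q/6
v(d) = 4 (v(d) = (2 - 4)² = (-2)² = 4)
-v(W(0)) = -1*4 = -4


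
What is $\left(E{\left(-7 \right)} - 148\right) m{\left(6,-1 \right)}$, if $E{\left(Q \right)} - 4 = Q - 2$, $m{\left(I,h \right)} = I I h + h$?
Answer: $5661$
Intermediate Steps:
$m{\left(I,h \right)} = h + h I^{2}$ ($m{\left(I,h \right)} = I^{2} h + h = h I^{2} + h = h + h I^{2}$)
$E{\left(Q \right)} = 2 + Q$ ($E{\left(Q \right)} = 4 + \left(Q - 2\right) = 4 + \left(-2 + Q\right) = 2 + Q$)
$\left(E{\left(-7 \right)} - 148\right) m{\left(6,-1 \right)} = \left(\left(2 - 7\right) - 148\right) \left(- (1 + 6^{2})\right) = \left(-5 - 148\right) \left(- (1 + 36)\right) = - 153 \left(\left(-1\right) 37\right) = \left(-153\right) \left(-37\right) = 5661$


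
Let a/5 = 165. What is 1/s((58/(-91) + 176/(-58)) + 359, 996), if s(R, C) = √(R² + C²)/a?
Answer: 2177175*√7788019780657/7788019780657 ≈ 0.78015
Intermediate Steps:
a = 825 (a = 5*165 = 825)
s(R, C) = √(C² + R²)/825 (s(R, C) = √(R² + C²)/825 = √(C² + R²)*(1/825) = √(C² + R²)/825)
1/s((58/(-91) + 176/(-58)) + 359, 996) = 1/(√(996² + ((58/(-91) + 176/(-58)) + 359)²)/825) = 1/(√(992016 + ((58*(-1/91) + 176*(-1/58)) + 359)²)/825) = 1/(√(992016 + ((-58/91 - 88/29) + 359)²)/825) = 1/(√(992016 + (-9690/2639 + 359)²)/825) = 1/(√(992016 + (937711/2639)²)/825) = 1/(√(992016 + 879301919521/6964321)/825) = 1/(√(7788019780657/6964321)/825) = 1/((√7788019780657/2639)/825) = 1/(√7788019780657/2177175) = 2177175*√7788019780657/7788019780657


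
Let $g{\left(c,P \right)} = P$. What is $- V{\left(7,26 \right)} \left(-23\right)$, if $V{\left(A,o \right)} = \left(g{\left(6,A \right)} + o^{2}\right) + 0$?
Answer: $15709$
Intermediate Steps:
$V{\left(A,o \right)} = A + o^{2}$ ($V{\left(A,o \right)} = \left(A + o^{2}\right) + 0 = A + o^{2}$)
$- V{\left(7,26 \right)} \left(-23\right) = - \left(7 + 26^{2}\right) \left(-23\right) = - \left(7 + 676\right) \left(-23\right) = - 683 \left(-23\right) = \left(-1\right) \left(-15709\right) = 15709$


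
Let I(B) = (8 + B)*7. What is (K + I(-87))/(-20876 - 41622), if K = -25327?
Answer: 12940/31249 ≈ 0.41409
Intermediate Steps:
I(B) = 56 + 7*B
(K + I(-87))/(-20876 - 41622) = (-25327 + (56 + 7*(-87)))/(-20876 - 41622) = (-25327 + (56 - 609))/(-62498) = (-25327 - 553)*(-1/62498) = -25880*(-1/62498) = 12940/31249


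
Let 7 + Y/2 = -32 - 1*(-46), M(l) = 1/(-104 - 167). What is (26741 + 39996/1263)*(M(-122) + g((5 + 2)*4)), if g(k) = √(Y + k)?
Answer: -11271293/114091 + 11271293*√42/421 ≈ 1.7341e+5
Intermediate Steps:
M(l) = -1/271 (M(l) = 1/(-271) = -1/271)
Y = 14 (Y = -14 + 2*(-32 - 1*(-46)) = -14 + 2*(-32 + 46) = -14 + 2*14 = -14 + 28 = 14)
g(k) = √(14 + k)
(26741 + 39996/1263)*(M(-122) + g((5 + 2)*4)) = (26741 + 39996/1263)*(-1/271 + √(14 + (5 + 2)*4)) = (26741 + 39996*(1/1263))*(-1/271 + √(14 + 7*4)) = (26741 + 13332/421)*(-1/271 + √(14 + 28)) = 11271293*(-1/271 + √42)/421 = -11271293/114091 + 11271293*√42/421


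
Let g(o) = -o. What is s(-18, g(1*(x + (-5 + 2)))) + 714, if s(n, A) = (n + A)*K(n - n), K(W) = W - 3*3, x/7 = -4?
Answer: 597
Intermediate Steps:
x = -28 (x = 7*(-4) = -28)
K(W) = -9 + W (K(W) = W - 9 = -9 + W)
s(n, A) = -9*A - 9*n (s(n, A) = (n + A)*(-9 + (n - n)) = (A + n)*(-9 + 0) = (A + n)*(-9) = -9*A - 9*n)
s(-18, g(1*(x + (-5 + 2)))) + 714 = (-(-9)*1*(-28 + (-5 + 2)) - 9*(-18)) + 714 = (-(-9)*1*(-28 - 3) + 162) + 714 = (-(-9)*1*(-31) + 162) + 714 = (-(-9)*(-31) + 162) + 714 = (-9*31 + 162) + 714 = (-279 + 162) + 714 = -117 + 714 = 597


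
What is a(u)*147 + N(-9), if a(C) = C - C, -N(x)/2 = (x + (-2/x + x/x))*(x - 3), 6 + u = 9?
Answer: -560/3 ≈ -186.67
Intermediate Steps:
u = 3 (u = -6 + 9 = 3)
N(x) = -2*(-3 + x)*(1 + x - 2/x) (N(x) = -2*(x + (-2/x + x/x))*(x - 3) = -2*(x + (-2/x + 1))*(-3 + x) = -2*(x + (1 - 2/x))*(-3 + x) = -2*(1 + x - 2/x)*(-3 + x) = -2*(-3 + x)*(1 + x - 2/x))
a(C) = 0
a(u)*147 + N(-9) = 0*147 + (10 - 12/(-9) - 2*(-9)**2 + 4*(-9)) = 0 + (10 - 12*(-1/9) - 2*81 - 36) = 0 + (10 + 4/3 - 162 - 36) = 0 - 560/3 = -560/3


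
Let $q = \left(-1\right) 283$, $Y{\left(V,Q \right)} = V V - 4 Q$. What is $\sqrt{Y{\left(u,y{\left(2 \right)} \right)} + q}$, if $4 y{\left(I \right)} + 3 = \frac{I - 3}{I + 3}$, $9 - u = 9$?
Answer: $\frac{i \sqrt{6995}}{5} \approx 16.727 i$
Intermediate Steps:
$u = 0$ ($u = 9 - 9 = 0$)
$y{\left(I \right)} = - \frac{3}{4} + \frac{-3 + I}{4 \left(3 + I\right)}$ ($y{\left(I \right)} = - \frac{3}{4} + \frac{\left(I - 3\right) \frac{1}{I + 3}}{4} = - \frac{3}{4} + \frac{\left(-3 + I\right) \frac{1}{3 + I}}{4} = - \frac{3}{4} + \frac{\frac{1}{3 + I} \left(-3 + I\right)}{4} = - \frac{3}{4} + \frac{-3 + I}{4 \left(3 + I\right)}$)
$Y{\left(V,Q \right)} = V^{2} - 4 Q$
$q = -283$
$\sqrt{Y{\left(u,y{\left(2 \right)} \right)} + q} = \sqrt{\left(0^{2} - 4 \frac{-6 - 2}{2 \left(3 + 2\right)}\right) - 283} = \sqrt{\left(0 - 4 \frac{-6 - 2}{2 \cdot 5}\right) - 283} = \sqrt{\left(0 - 4 \cdot \frac{1}{2} \cdot \frac{1}{5} \left(-8\right)\right) - 283} = \sqrt{\left(0 - - \frac{16}{5}\right) - 283} = \sqrt{\left(0 + \frac{16}{5}\right) - 283} = \sqrt{\frac{16}{5} - 283} = \sqrt{- \frac{1399}{5}} = \frac{i \sqrt{6995}}{5}$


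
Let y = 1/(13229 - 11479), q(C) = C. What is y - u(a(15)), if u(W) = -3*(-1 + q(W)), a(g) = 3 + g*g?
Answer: 1191751/1750 ≈ 681.00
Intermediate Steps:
a(g) = 3 + g**2
u(W) = 3 - 3*W (u(W) = -3*(-1 + W) = 3 - 3*W)
y = 1/1750 ≈ 0.00057143
y - u(a(15)) = 1/1750 - (3 - 3*(3 + 15**2)) = 1/1750 - (3 - 3*(3 + 225)) = 1/1750 - (3 - 3*228) = 1/1750 - (3 - 684) = 1/1750 - 1*(-681) = 1/1750 + 681 = 1191751/1750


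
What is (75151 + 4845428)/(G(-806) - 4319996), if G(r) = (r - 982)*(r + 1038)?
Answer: -4920579/4734812 ≈ -1.0392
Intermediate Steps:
G(r) = (-982 + r)*(1038 + r)
(75151 + 4845428)/(G(-806) - 4319996) = (75151 + 4845428)/((-1019316 + (-806)² + 56*(-806)) - 4319996) = 4920579/((-1019316 + 649636 - 45136) - 4319996) = 4920579/(-414816 - 4319996) = 4920579/(-4734812) = 4920579*(-1/4734812) = -4920579/4734812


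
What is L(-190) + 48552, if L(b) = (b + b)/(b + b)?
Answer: 48553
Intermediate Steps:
L(b) = 1 (L(b) = (2*b)/((2*b)) = (2*b)*(1/(2*b)) = 1)
L(-190) + 48552 = 1 + 48552 = 48553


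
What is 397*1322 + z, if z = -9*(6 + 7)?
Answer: 524717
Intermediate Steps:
z = -117 (z = -9*13 = -117)
397*1322 + z = 397*1322 - 117 = 524834 - 117 = 524717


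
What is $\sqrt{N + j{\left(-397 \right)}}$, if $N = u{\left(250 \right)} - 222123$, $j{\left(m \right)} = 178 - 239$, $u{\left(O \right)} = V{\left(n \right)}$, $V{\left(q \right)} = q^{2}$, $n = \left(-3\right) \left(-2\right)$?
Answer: $2 i \sqrt{55537} \approx 471.33 i$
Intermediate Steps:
$n = 6$
$u{\left(O \right)} = 36$ ($u{\left(O \right)} = 6^{2} = 36$)
$j{\left(m \right)} = -61$
$N = -222087$ ($N = 36 - 222123 = -222087$)
$\sqrt{N + j{\left(-397 \right)}} = \sqrt{-222087 - 61} = \sqrt{-222148} = 2 i \sqrt{55537}$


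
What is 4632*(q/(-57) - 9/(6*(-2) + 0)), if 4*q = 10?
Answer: 62146/19 ≈ 3270.8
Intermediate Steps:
q = 5/2 (q = (¼)*10 = 5/2 ≈ 2.5000)
4632*(q/(-57) - 9/(6*(-2) + 0)) = 4632*((5/2)/(-57) - 9/(6*(-2) + 0)) = 4632*((5/2)*(-1/57) - 9/(-12 + 0)) = 4632*(-5/114 - 9/(-12)) = 4632*(-5/114 - 9*(-1/12)) = 4632*(-5/114 + ¾) = 4632*(161/228) = 62146/19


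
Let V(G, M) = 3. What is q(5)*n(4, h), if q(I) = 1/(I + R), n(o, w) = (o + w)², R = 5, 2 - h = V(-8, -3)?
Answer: 9/10 ≈ 0.90000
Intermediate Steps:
h = -1 (h = 2 - 1*3 = 2 - 3 = -1)
q(I) = 1/(5 + I) (q(I) = 1/(I + 5) = 1/(5 + I))
q(5)*n(4, h) = (4 - 1)²/(5 + 5) = 3²/10 = (⅒)*9 = 9/10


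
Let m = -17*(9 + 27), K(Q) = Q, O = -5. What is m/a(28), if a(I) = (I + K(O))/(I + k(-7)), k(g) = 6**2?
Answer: -39168/23 ≈ -1703.0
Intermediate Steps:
k(g) = 36
m = -612 (m = -17*36 = -612)
a(I) = (-5 + I)/(36 + I) (a(I) = (I - 5)/(I + 36) = (-5 + I)/(36 + I))
m/a(28) = -612*(36 + 28)/(-5 + 28) = -612/(23/64) = -612/((1/64)*23) = -612/23/64 = -612*64/23 = -39168/23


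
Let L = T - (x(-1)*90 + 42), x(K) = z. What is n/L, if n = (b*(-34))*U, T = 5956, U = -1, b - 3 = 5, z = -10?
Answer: 136/3407 ≈ 0.039918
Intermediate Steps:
b = 8 (b = 3 + 5 = 8)
x(K) = -10
n = 272 (n = (8*(-34))*(-1) = -272*(-1) = 272)
L = 6814 (L = 5956 - (-10*90 + 42) = 5956 - (-900 + 42) = 5956 - 1*(-858) = 5956 + 858 = 6814)
n/L = 272/6814 = 272*(1/6814) = 136/3407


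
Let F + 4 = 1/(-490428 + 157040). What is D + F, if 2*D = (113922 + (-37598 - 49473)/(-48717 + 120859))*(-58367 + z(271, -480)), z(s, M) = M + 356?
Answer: -10016366471265257461/3006409637 ≈ -3.3317e+9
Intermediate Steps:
z(s, M) = 356 + M
F = -1333553/333388 (F = -4 + 1/(-490428 + 157040) = -4 + 1/(-333388) = -4 - 1/333388 = -1333553/333388 ≈ -4.0000)
D = -480706754135823/144284 (D = ((113922 + (-37598 - 49473)/(-48717 + 120859))*(-58367 + (356 - 480)))/2 = ((113922 - 87071/72142)*(-58367 - 124))/2 = ((113922 - 87071*1/72142)*(-58491))/2 = ((113922 - 87071/72142)*(-58491))/2 = ((8218473853/72142)*(-58491))/2 = (1/2)*(-480706754135823/72142) = -480706754135823/144284 ≈ -3.3317e+9)
D + F = -480706754135823/144284 - 1333553/333388 = -10016366471265257461/3006409637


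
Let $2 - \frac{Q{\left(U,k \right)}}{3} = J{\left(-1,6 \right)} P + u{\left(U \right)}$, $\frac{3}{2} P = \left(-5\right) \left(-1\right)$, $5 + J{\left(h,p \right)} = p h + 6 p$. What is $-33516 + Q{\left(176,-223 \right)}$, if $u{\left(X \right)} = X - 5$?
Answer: $-34273$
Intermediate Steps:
$u{\left(X \right)} = -5 + X$
$J{\left(h,p \right)} = -5 + 6 p + h p$ ($J{\left(h,p \right)} = -5 + \left(p h + 6 p\right) = -5 + \left(h p + 6 p\right) = -5 + \left(6 p + h p\right) = -5 + 6 p + h p$)
$P = \frac{10}{3}$ ($P = \frac{2 \left(\left(-5\right) \left(-1\right)\right)}{3} = \frac{2}{3} \cdot 5 = \frac{10}{3} \approx 3.3333$)
$Q{\left(U,k \right)} = -229 - 3 U$ ($Q{\left(U,k \right)} = 6 - 3 \left(\left(-5 + 6 \cdot 6 - 6\right) \frac{10}{3} + \left(-5 + U\right)\right) = 6 - 3 \left(\left(-5 + 36 - 6\right) \frac{10}{3} + \left(-5 + U\right)\right) = 6 - 3 \left(25 \cdot \frac{10}{3} + \left(-5 + U\right)\right) = 6 - 3 \left(\frac{250}{3} + \left(-5 + U\right)\right) = 6 - 3 \left(\frac{235}{3} + U\right) = 6 - \left(235 + 3 U\right) = -229 - 3 U$)
$-33516 + Q{\left(176,-223 \right)} = -33516 - 757 = -34273$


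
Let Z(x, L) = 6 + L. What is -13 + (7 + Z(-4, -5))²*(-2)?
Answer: -141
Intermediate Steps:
-13 + (7 + Z(-4, -5))²*(-2) = -13 + (7 + (6 - 5))²*(-2) = -13 + (7 + 1)²*(-2) = -13 + 8²*(-2) = -13 + 64*(-2) = -13 - 128 = -141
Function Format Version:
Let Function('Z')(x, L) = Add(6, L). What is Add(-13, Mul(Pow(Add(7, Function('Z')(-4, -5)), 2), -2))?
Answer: -141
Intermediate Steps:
Add(-13, Mul(Pow(Add(7, Function('Z')(-4, -5)), 2), -2)) = Add(-13, Mul(Pow(Add(7, Add(6, -5)), 2), -2)) = Add(-13, Mul(Pow(Add(7, 1), 2), -2)) = Add(-13, Mul(Pow(8, 2), -2)) = Add(-13, Mul(64, -2)) = Add(-13, -128) = -141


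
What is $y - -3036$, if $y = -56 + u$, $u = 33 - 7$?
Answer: $3006$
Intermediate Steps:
$u = 26$
$y = -30$ ($y = -56 + 26 = -30$)
$y - -3036 = -30 - -3036 = -30 + 3036 = 3006$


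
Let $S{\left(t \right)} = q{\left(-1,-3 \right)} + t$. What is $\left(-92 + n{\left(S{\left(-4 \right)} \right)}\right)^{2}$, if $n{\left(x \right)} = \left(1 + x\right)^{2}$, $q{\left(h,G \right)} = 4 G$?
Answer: $17689$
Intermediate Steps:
$S{\left(t \right)} = -12 + t$ ($S{\left(t \right)} = 4 \left(-3\right) + t = -12 + t$)
$\left(-92 + n{\left(S{\left(-4 \right)} \right)}\right)^{2} = \left(-92 + \left(1 - 16\right)^{2}\right)^{2} = \left(-92 + \left(-15\right)^{2}\right)^{2} = \left(-92 + 225\right)^{2} = 133^{2} = 17689$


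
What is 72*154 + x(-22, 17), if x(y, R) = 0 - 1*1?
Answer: 11087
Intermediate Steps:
x(y, R) = -1 (x(y, R) = 0 - 1 = -1)
72*154 + x(-22, 17) = 72*154 - 1 = 11088 - 1 = 11087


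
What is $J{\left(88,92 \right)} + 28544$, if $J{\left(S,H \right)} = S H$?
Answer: $36640$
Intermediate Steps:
$J{\left(S,H \right)} = H S$
$J{\left(88,92 \right)} + 28544 = 92 \cdot 88 + 28544 = 8096 + 28544 = 36640$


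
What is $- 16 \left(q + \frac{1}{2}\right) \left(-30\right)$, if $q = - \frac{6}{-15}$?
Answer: $432$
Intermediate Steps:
$q = \frac{2}{5}$ ($q = \left(-6\right) \left(- \frac{1}{15}\right) = \frac{2}{5} \approx 0.4$)
$- 16 \left(q + \frac{1}{2}\right) \left(-30\right) = - 16 \left(\frac{2}{5} + \frac{1}{2}\right) \left(-30\right) = - 16 \cdot \frac{9}{10} \left(-30\right) = \left(-16\right) \left(-27\right) = 432$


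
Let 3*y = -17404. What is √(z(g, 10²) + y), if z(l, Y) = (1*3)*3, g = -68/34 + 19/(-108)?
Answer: I*√52131/3 ≈ 76.107*I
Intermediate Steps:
y = -17404/3 (y = (⅓)*(-17404) = -17404/3 ≈ -5801.3)
g = -235/108 (g = -68*1/34 + 19*(-1/108) = -2 - 19/108 = -235/108 ≈ -2.1759)
z(l, Y) = 9 (z(l, Y) = 3*3 = 9)
√(z(g, 10²) + y) = √(9 - 17404/3) = √(-17377/3) = I*√52131/3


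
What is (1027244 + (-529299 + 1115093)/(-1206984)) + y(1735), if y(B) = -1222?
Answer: 619195775927/603492 ≈ 1.0260e+6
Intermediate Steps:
(1027244 + (-529299 + 1115093)/(-1206984)) + y(1735) = (1027244 + (-529299 + 1115093)/(-1206984)) - 1222 = (1027244 + 585794*(-1/1206984)) - 1222 = (1027244 - 292897/603492) - 1222 = 619933243151/603492 - 1222 = 619195775927/603492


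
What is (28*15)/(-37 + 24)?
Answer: -420/13 ≈ -32.308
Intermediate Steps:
(28*15)/(-37 + 24) = 420/(-13) = 420*(-1/13) = -420/13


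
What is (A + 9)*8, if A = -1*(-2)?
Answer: 88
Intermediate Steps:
A = 2
(A + 9)*8 = (2 + 9)*8 = 11*8 = 88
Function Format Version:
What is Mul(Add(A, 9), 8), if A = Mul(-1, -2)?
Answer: 88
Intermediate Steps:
A = 2
Mul(Add(A, 9), 8) = Mul(Add(2, 9), 8) = Mul(11, 8) = 88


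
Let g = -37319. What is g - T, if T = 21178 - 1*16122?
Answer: -42375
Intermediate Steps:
T = 5056 (T = 21178 - 16122 = 5056)
g - T = -37319 - 1*5056 = -37319 - 5056 = -42375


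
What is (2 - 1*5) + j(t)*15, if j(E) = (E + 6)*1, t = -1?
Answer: 72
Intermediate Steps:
j(E) = 6 + E (j(E) = (6 + E)*1 = 6 + E)
(2 - 1*5) + j(t)*15 = (2 - 1*5) + (6 - 1)*15 = (2 - 5) + 5*15 = -3 + 75 = 72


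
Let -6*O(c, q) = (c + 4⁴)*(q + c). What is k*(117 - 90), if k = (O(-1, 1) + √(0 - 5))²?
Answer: -135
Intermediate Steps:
O(c, q) = -(256 + c)*(c + q)/6 (O(c, q) = -(c + 4⁴)*(q + c)/6 = -(c + 256)*(c + q)/6 = -(256 + c)*(c + q)/6)
k = -5 (k = ((-128/3*(-1) - 128/3*1 - ⅙*(-1)² - ⅙*(-1)*1) + √(0 - 5))² = ((128/3 - 128/3 - ⅙*1 + ⅙) + √(-5))² = ((128/3 - 128/3 - ⅙ + ⅙) + I*√5)² = (0 + I*√5)² = (I*√5)² = -5)
k*(117 - 90) = -5*(117 - 90) = -5*27 = -135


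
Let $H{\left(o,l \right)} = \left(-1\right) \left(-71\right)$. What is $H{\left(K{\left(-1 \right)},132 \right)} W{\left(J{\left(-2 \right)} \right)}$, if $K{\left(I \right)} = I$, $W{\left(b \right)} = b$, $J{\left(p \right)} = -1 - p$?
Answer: $71$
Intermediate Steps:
$H{\left(o,l \right)} = 71$
$H{\left(K{\left(-1 \right)},132 \right)} W{\left(J{\left(-2 \right)} \right)} = 71 \left(-1 - -2\right) = 71 \left(-1 + 2\right) = 71 \cdot 1 = 71$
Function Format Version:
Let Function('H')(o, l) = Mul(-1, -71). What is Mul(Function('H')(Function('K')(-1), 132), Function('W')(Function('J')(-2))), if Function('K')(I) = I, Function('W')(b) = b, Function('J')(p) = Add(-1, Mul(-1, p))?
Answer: 71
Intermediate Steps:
Function('H')(o, l) = 71
Mul(Function('H')(Function('K')(-1), 132), Function('W')(Function('J')(-2))) = Mul(71, Add(-1, Mul(-1, -2))) = Mul(71, Add(-1, 2)) = Mul(71, 1) = 71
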